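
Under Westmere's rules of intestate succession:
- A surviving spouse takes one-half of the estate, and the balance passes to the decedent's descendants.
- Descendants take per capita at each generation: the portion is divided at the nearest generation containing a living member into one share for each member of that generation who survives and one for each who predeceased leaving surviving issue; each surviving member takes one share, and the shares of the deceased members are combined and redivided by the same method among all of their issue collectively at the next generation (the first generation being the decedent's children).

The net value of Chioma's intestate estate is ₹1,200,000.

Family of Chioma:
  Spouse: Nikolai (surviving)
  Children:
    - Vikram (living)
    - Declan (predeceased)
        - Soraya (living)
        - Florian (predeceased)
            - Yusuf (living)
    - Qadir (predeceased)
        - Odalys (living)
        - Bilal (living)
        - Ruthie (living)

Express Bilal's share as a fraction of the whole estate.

Bilal receives 1/15 of the estate.

Nikolai takes one-half of ₹1,200,000 = ₹600,000. The remaining ₹600,000 passes to the descendants.
The descendants' portion (₹600,000) is divided at the children's generation into 3 shares of ₹200,000. Vikram takes ₹200,000. The 2 shares of the deceased (Declan and Qadir) are combined into a pool of ₹400,000.
That pool (₹400,000) is divided at the grandchildren's generation into 5 shares of ₹80,000. Soraya, Odalys, Bilal, and Ruthie each take ₹80,000. The remaining share for the deceased Florian (₹80,000) is carried to the next generation.
That pool (₹80,000) passes entirely to Yusuf, the sole taker at the great-grandchildren's generation.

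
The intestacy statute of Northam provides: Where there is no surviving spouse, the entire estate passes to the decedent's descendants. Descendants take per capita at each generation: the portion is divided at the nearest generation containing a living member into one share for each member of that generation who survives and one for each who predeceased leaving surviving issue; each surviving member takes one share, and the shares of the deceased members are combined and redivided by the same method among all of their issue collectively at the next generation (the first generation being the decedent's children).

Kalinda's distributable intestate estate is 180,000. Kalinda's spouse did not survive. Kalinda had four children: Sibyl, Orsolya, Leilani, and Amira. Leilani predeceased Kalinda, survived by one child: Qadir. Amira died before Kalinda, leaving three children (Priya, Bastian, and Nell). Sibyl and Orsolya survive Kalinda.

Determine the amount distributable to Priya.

Priya receives 22,500.

The entire 180,000 passes to the descendants.
That amount (180,000) is divided at the children's generation into 4 shares of 45,000. Sibyl and Orsolya each take 45,000. The 2 shares of the deceased (Leilani and Amira) are combined into a pool of 90,000.
That pool (90,000) is divided at the grandchildren's generation equally among Qadir, Priya, Bastian, and Nell: 22,500 each.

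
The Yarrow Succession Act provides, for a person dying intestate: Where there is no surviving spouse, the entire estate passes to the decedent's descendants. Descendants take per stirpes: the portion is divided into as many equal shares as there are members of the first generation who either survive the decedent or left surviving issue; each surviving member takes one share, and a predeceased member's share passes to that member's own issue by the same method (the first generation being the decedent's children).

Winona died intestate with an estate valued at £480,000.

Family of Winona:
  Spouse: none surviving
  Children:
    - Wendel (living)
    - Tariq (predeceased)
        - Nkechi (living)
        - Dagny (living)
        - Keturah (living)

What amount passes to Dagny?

Dagny receives £80,000.

The entire £480,000 passes to the descendants.
That amount (£480,000) is divided into 2 shares of £240,000: Wendel takes £240,000; Tariq's £240,000 share passes to Tariq's issue.
Tariq's share (£240,000) is divided into 3 shares of £80,000: Nkechi, Dagny, and Keturah each take £80,000.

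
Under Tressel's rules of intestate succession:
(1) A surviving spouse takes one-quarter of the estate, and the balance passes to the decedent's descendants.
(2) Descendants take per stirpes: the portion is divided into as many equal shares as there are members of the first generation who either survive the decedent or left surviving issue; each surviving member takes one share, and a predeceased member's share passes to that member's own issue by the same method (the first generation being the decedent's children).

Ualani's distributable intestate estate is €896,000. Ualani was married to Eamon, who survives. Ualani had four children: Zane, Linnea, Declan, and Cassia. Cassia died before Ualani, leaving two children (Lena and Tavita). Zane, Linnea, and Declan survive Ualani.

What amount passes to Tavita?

Tavita receives €84,000.

Eamon takes one-quarter of €896,000 = €224,000. The remaining €672,000 passes to the descendants.
The descendants' portion (€672,000) is divided into 4 shares of €168,000: Zane, Linnea, and Declan each take €168,000; Cassia's €168,000 share passes to Cassia's issue.
Cassia's share (€168,000) is divided into 2 shares of €84,000: Lena and Tavita each take €84,000.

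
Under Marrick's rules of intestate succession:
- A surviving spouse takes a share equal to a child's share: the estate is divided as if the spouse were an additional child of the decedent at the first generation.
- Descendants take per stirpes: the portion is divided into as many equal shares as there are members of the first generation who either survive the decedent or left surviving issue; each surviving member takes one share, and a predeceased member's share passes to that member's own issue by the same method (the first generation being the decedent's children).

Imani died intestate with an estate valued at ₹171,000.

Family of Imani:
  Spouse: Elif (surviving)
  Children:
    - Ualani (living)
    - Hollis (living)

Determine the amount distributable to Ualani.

The spouse counts as an additional share at the children's level, so there are 3 primary shares of ₹57,000. Elif takes one such share (₹57,000).
The children's combined portion (₹114,000) is divided into 2 shares of ₹57,000: Ualani and Hollis each take ₹57,000.

Ualani receives ₹57,000.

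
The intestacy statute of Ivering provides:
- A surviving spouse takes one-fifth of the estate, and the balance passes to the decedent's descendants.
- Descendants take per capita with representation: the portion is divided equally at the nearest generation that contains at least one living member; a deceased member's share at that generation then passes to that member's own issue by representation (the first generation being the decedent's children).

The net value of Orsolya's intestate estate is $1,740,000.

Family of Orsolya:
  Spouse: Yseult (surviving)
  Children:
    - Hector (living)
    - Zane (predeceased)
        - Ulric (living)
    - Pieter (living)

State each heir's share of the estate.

Yseult takes one-fifth of $1,740,000 = $348,000. The remaining $1,392,000 passes to the descendants.
The descendants' portion ($1,392,000) is divided into 3 shares of $464,000: Hector and Pieter each take $464,000; Zane's $464,000 share passes to Zane's issue.
Zane's share ($464,000) passes entirely to Ulric.

Yseult: $348,000; Hector: $464,000; Ulric: $464,000; Pieter: $464,000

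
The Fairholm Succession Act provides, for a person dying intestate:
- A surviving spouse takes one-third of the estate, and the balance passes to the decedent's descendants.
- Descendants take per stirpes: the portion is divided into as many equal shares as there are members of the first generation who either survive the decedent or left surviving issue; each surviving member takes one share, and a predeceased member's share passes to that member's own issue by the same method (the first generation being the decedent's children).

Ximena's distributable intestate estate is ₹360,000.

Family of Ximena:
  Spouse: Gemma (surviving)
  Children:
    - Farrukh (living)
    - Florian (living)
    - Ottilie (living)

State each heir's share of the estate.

Gemma takes one-third of ₹360,000 = ₹120,000. The remaining ₹240,000 passes to the descendants.
The descendants' portion (₹240,000) is divided into 3 shares of ₹80,000: Farrukh, Florian, and Ottilie each take ₹80,000.

Gemma: ₹120,000; Farrukh: ₹80,000; Florian: ₹80,000; Ottilie: ₹80,000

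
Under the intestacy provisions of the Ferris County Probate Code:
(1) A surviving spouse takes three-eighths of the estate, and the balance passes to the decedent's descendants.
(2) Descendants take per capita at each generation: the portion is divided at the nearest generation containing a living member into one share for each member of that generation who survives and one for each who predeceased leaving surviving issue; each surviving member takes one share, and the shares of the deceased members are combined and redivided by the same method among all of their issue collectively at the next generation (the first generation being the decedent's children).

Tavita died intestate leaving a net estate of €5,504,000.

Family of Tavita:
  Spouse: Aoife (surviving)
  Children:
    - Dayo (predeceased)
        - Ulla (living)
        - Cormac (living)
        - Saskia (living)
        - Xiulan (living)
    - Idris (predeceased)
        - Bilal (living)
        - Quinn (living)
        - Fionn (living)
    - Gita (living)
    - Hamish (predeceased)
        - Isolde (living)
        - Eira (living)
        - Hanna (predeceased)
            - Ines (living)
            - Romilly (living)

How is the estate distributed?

Aoife takes three-eighths of €5,504,000 = €2,064,000. The remaining €3,440,000 passes to the descendants.
The descendants' portion (€3,440,000) is divided at the children's generation into 4 shares of €860,000. Gita takes €860,000. The 3 shares of the deceased (Dayo, Idris, and Hamish) are combined into a pool of €2,580,000.
That pool (€2,580,000) is divided at the grandchildren's generation into 10 shares of €258,000. Ulla, Cormac, Saskia, Xiulan, Bilal, Quinn, Fionn, Isolde, and Eira each take €258,000. The remaining share for the deceased Hanna (€258,000) is carried to the next generation.
That pool (€258,000) is divided at the great-grandchildren's generation equally among Ines and Romilly: €129,000 each.

Aoife: €2,064,000; Ulla: €258,000; Cormac: €258,000; Saskia: €258,000; Xiulan: €258,000; Bilal: €258,000; Quinn: €258,000; Fionn: €258,000; Gita: €860,000; Isolde: €258,000; Eira: €258,000; Ines: €129,000; Romilly: €129,000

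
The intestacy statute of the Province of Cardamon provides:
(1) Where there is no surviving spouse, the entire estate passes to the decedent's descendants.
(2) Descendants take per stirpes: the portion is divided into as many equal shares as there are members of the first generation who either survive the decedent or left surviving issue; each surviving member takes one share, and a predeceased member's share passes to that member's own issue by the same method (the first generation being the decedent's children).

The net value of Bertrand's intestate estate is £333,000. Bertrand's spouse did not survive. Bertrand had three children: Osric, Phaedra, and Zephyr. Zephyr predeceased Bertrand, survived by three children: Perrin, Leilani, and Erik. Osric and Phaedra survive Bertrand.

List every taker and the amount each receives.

The entire £333,000 passes to the descendants.
That amount (£333,000) is divided into 3 shares of £111,000: Osric and Phaedra each take £111,000; Zephyr's £111,000 share passes to Zephyr's issue.
Zephyr's share (£111,000) is divided into 3 shares of £37,000: Perrin, Leilani, and Erik each take £37,000.

Osric: £111,000; Phaedra: £111,000; Perrin: £37,000; Leilani: £37,000; Erik: £37,000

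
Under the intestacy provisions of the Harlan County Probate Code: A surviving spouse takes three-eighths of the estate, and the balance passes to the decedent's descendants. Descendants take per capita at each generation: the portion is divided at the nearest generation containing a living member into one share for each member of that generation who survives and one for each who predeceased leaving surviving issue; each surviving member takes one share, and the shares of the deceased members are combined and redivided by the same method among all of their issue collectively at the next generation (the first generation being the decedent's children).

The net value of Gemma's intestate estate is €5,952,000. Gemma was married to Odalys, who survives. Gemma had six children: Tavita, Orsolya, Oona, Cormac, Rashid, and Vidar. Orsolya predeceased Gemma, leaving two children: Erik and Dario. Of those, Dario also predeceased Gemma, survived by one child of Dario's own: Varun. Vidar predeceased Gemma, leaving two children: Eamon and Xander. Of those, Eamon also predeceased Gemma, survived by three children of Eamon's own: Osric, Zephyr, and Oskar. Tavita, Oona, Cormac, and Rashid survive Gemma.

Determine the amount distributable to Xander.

Odalys takes three-eighths of €5,952,000 = €2,232,000. The remaining €3,720,000 passes to the descendants.
The descendants' portion (€3,720,000) is divided at the children's generation into 6 shares of €620,000. Tavita, Oona, Cormac, and Rashid each take €620,000. The 2 shares of the deceased (Orsolya and Vidar) are combined into a pool of €1,240,000.
That pool (€1,240,000) is divided at the grandchildren's generation into 4 shares of €310,000. Erik and Xander each take €310,000. The 2 shares of the deceased (Dario and Eamon) are combined into a pool of €620,000.
That pool (€620,000) is divided at the great-grandchildren's generation equally among Varun, Osric, Zephyr, and Oskar: €155,000 each.

Xander receives €310,000.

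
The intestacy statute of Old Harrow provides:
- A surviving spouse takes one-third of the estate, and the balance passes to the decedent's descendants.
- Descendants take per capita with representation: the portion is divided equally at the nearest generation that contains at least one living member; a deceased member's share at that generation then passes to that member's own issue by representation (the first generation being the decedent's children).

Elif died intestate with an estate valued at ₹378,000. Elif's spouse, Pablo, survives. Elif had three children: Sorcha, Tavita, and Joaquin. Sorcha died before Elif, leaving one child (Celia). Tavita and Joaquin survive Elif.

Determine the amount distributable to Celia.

Pablo takes one-third of ₹378,000 = ₹126,000. The remaining ₹252,000 passes to the descendants.
The descendants' portion (₹252,000) is divided into 3 shares of ₹84,000: Tavita and Joaquin each take ₹84,000; Sorcha's ₹84,000 share passes to Sorcha's issue.
Sorcha's share (₹84,000) passes entirely to Celia.

Celia receives ₹84,000.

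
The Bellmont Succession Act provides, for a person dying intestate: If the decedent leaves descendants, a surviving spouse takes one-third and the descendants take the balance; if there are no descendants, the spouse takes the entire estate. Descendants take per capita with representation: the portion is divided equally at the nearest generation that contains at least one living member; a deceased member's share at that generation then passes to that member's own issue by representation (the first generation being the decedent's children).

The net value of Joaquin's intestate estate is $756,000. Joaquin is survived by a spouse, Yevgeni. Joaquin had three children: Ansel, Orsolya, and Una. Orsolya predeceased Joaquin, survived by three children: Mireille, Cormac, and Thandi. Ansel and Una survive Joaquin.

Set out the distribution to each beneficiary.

Yevgeni takes one-third of $756,000 = $252,000. The remaining $504,000 passes to the descendants.
The descendants' portion ($504,000) is divided into 3 shares of $168,000: Ansel and Una each take $168,000; Orsolya's $168,000 share passes to Orsolya's issue.
Orsolya's share ($168,000) is divided into 3 shares of $56,000: Mireille, Cormac, and Thandi each take $56,000.

Yevgeni: $252,000; Ansel: $168,000; Mireille: $56,000; Cormac: $56,000; Thandi: $56,000; Una: $168,000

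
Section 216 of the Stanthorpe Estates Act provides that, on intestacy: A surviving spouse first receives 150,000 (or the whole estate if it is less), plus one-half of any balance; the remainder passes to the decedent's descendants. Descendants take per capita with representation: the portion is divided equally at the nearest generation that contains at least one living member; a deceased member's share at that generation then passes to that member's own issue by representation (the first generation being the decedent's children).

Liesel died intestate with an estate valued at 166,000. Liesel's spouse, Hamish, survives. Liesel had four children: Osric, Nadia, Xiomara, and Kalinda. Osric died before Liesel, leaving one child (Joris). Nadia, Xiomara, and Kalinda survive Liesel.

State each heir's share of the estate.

Hamish first takes 150,000, leaving a balance of 16,000. Hamish then takes one-half of the balance (8,000), for a total of 158,000. The remaining 8,000 passes to the descendants.
The descendants' portion (8,000) is divided into 4 shares of 2,000: Nadia, Xiomara, and Kalinda each take 2,000; Osric's 2,000 share passes to Osric's issue.
Osric's share (2,000) passes entirely to Joris.

Hamish: 158,000; Joris: 2,000; Nadia: 2,000; Xiomara: 2,000; Kalinda: 2,000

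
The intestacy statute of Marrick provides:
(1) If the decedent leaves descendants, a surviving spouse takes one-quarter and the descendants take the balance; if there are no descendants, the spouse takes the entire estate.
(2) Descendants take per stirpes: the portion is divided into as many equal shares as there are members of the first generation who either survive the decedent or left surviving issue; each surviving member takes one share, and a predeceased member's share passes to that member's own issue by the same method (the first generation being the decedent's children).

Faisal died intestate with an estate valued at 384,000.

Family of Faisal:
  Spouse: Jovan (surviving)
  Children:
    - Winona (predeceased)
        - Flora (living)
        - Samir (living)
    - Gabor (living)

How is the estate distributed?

Jovan: 96,000; Flora: 72,000; Samir: 72,000; Gabor: 144,000

Jovan takes one-quarter of 384,000 = 96,000. The remaining 288,000 passes to the descendants.
The descendants' portion (288,000) is divided into 2 shares of 144,000: Gabor takes 144,000; Winona's 144,000 share passes to Winona's issue.
Winona's share (144,000) is divided into 2 shares of 72,000: Flora and Samir each take 72,000.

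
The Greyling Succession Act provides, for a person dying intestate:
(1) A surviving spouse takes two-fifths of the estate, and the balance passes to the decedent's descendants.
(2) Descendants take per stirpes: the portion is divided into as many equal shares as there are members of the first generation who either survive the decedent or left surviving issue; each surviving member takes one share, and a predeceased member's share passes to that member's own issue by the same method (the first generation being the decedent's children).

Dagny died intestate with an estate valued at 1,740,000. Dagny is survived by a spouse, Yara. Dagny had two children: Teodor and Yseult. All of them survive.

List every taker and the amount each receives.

Yara: 696,000; Teodor: 522,000; Yseult: 522,000

Yara takes two-fifths of 1,740,000 = 696,000. The remaining 1,044,000 passes to the descendants.
The descendants' portion (1,044,000) is divided into 2 shares of 522,000: Teodor and Yseult each take 522,000.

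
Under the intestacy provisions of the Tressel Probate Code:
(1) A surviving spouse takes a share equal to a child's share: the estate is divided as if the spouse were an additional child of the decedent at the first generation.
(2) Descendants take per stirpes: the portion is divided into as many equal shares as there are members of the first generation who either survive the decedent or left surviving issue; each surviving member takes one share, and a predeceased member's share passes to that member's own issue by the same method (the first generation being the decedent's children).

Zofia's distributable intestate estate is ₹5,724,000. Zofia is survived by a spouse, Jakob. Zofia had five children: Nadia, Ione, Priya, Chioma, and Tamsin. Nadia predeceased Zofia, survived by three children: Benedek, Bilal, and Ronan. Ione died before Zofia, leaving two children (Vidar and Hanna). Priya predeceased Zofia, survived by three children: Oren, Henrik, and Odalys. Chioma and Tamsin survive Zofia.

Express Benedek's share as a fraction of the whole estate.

The spouse counts as an additional share at the children's level, so there are 6 primary shares of ₹954,000. Jakob takes one such share (₹954,000).
The children's combined portion (₹4,770,000) is divided into 5 shares of ₹954,000: Chioma and Tamsin each take ₹954,000; Nadia's ₹954,000 share passes to Nadia's issue; Ione's ₹954,000 share passes to Ione's issue; Priya's ₹954,000 share passes to Priya's issue.
Nadia's share (₹954,000) is divided into 3 shares of ₹318,000: Benedek, Bilal, and Ronan each take ₹318,000.
Ione's share (₹954,000) is divided into 2 shares of ₹477,000: Vidar and Hanna each take ₹477,000.
Priya's share (₹954,000) is divided into 3 shares of ₹318,000: Oren, Henrik, and Odalys each take ₹318,000.

Benedek receives 1/18 of the estate.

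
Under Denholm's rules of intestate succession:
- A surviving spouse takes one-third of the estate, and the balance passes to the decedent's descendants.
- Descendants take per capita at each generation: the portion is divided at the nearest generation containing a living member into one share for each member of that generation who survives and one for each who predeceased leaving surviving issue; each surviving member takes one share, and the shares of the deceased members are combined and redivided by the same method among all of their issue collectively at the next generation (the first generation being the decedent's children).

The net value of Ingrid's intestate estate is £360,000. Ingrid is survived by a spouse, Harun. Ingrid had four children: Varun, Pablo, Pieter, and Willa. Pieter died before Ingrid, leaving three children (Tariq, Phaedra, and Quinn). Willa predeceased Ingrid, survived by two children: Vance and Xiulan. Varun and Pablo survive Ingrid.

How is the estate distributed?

Harun takes one-third of £360,000 = £120,000. The remaining £240,000 passes to the descendants.
The descendants' portion (£240,000) is divided at the children's generation into 4 shares of £60,000. Varun and Pablo each take £60,000. The 2 shares of the deceased (Pieter and Willa) are combined into a pool of £120,000.
That pool (£120,000) is divided at the grandchildren's generation equally among Tariq, Phaedra, Quinn, Vance, and Xiulan: £24,000 each.

Harun: £120,000; Varun: £60,000; Pablo: £60,000; Tariq: £24,000; Phaedra: £24,000; Quinn: £24,000; Vance: £24,000; Xiulan: £24,000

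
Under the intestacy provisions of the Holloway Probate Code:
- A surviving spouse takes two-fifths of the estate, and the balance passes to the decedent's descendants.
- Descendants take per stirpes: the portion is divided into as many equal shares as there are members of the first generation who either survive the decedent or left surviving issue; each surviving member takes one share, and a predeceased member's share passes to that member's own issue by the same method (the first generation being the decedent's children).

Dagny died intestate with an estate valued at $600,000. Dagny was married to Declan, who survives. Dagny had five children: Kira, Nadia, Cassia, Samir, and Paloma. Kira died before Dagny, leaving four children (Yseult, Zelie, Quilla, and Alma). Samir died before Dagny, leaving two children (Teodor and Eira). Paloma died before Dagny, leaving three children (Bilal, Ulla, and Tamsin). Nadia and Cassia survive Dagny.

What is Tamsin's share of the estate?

Tamsin receives $24,000.

Declan takes two-fifths of $600,000 = $240,000. The remaining $360,000 passes to the descendants.
The descendants' portion ($360,000) is divided into 5 shares of $72,000: Nadia and Cassia each take $72,000; Kira's $72,000 share passes to Kira's issue; Samir's $72,000 share passes to Samir's issue; Paloma's $72,000 share passes to Paloma's issue.
Kira's share ($72,000) is divided into 4 shares of $18,000: Yseult, Zelie, Quilla, and Alma each take $18,000.
Samir's share ($72,000) is divided into 2 shares of $36,000: Teodor and Eira each take $36,000.
Paloma's share ($72,000) is divided into 3 shares of $24,000: Bilal, Ulla, and Tamsin each take $24,000.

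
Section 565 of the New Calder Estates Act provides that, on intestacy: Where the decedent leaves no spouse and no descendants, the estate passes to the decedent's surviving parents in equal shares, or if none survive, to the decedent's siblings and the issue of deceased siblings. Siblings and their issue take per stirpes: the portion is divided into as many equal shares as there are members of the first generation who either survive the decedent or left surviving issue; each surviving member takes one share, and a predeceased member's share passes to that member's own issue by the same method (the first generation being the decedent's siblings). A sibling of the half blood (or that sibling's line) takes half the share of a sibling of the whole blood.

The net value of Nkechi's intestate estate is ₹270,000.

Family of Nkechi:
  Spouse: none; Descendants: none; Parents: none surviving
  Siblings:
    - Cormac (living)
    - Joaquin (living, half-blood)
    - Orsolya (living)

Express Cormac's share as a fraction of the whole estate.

Cormac receives 2/5 of the estate.

The entire ₹270,000 passes to the siblings and their issue.
Counting each half-blood sibling's line as half a unit, there are 5/2 units in ₹270,000, so one unit is ₹108,000. Whole-blood lines (Cormac and Orsolya) take ₹108,000 each; half-blood lines (Joaquin) take ₹54,000 each.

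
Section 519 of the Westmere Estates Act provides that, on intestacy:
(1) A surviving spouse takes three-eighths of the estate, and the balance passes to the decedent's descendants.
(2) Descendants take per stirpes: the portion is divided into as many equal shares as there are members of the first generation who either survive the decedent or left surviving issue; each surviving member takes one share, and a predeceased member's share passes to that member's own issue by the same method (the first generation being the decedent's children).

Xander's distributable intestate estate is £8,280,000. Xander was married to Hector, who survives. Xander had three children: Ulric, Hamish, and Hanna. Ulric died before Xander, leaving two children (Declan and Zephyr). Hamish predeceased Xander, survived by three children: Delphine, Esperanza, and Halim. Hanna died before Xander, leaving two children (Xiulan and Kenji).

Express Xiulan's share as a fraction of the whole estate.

Hector takes three-eighths of £8,280,000 = £3,105,000. The remaining £5,175,000 passes to the descendants.
The descendants' portion (£5,175,000) is divided into 3 shares of £1,725,000: Ulric's £1,725,000 share passes to Ulric's issue; Hamish's £1,725,000 share passes to Hamish's issue; Hanna's £1,725,000 share passes to Hanna's issue.
Ulric's share (£1,725,000) is divided into 2 shares of £862,500: Declan and Zephyr each take £862,500.
Hamish's share (£1,725,000) is divided into 3 shares of £575,000: Delphine, Esperanza, and Halim each take £575,000.
Hanna's share (£1,725,000) is divided into 2 shares of £862,500: Xiulan and Kenji each take £862,500.

Xiulan receives 5/48 of the estate.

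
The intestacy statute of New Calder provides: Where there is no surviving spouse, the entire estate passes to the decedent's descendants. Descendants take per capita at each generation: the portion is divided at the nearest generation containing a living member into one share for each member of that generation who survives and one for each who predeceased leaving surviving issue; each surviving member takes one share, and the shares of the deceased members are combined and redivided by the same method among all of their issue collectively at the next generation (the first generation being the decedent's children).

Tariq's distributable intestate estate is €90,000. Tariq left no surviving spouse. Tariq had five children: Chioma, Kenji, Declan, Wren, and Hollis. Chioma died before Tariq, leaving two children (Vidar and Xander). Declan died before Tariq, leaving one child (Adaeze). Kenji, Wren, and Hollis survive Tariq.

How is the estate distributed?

The entire €90,000 passes to the descendants.
That amount (€90,000) is divided at the children's generation into 5 shares of €18,000. Kenji, Wren, and Hollis each take €18,000. The 2 shares of the deceased (Chioma and Declan) are combined into a pool of €36,000.
That pool (€36,000) is divided at the grandchildren's generation equally among Vidar, Xander, and Adaeze: €12,000 each.

Vidar: €12,000; Xander: €12,000; Kenji: €18,000; Adaeze: €12,000; Wren: €18,000; Hollis: €18,000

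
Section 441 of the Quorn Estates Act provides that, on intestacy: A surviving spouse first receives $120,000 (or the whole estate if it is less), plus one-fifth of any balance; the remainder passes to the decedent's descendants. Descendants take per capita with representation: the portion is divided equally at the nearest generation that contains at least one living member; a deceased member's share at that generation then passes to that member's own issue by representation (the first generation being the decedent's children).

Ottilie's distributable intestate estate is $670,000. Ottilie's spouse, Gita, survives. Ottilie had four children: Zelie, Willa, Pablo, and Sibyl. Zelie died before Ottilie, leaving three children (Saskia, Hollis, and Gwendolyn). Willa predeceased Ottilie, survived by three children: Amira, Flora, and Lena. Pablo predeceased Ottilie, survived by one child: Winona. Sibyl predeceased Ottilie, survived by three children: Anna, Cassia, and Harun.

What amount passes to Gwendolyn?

Gwendolyn receives $44,000.

Gita first takes $120,000, leaving a balance of $550,000. Gita then takes one-fifth of the balance ($110,000), for a total of $230,000. The remaining $440,000 passes to the descendants.
No child survives, so the initial division is made at the grandchildren's generation.
The descendants' portion ($440,000) is divided into 10 shares of $44,000: Saskia, Hollis, Gwendolyn, Amira, Flora, Lena, Winona, Anna, Cassia, and Harun each take $44,000.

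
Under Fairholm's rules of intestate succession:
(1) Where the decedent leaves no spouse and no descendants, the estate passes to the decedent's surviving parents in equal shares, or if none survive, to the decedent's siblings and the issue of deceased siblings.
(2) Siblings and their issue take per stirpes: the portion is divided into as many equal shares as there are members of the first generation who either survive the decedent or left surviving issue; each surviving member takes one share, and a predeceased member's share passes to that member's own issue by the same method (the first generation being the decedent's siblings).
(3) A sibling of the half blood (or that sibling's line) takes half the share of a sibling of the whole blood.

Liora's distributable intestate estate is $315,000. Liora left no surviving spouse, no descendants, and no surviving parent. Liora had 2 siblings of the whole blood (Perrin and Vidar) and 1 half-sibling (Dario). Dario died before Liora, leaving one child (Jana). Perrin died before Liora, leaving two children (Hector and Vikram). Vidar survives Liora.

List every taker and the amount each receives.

Jana: $63,000; Hector: $63,000; Vikram: $63,000; Vidar: $126,000

The entire $315,000 passes to the siblings and their issue.
Counting each half-blood sibling's line as half a unit, there are 5/2 units in $315,000, so one unit is $126,000. Whole-blood lines (Perrin and Vidar) take $126,000 each; half-blood lines (Dario) take $63,000 each.
Dario's share ($63,000) passes entirely to Jana.
Perrin's share ($126,000) is divided into 2 shares of $63,000: Hector and Vikram each take $63,000.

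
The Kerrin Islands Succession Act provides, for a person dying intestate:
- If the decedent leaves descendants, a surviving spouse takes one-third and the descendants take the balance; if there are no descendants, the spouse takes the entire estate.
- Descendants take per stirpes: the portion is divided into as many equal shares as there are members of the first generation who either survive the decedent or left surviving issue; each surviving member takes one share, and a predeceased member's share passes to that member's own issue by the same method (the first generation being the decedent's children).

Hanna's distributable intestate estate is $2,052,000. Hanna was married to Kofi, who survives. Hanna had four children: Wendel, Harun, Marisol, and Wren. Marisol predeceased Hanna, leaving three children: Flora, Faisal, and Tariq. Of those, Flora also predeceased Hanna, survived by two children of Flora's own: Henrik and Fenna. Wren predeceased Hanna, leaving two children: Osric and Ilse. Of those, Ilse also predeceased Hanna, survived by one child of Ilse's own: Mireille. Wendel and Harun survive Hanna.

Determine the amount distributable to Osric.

Osric receives $171,000.

Kofi takes one-third of $2,052,000 = $684,000. The remaining $1,368,000 passes to the descendants.
The descendants' portion ($1,368,000) is divided into 4 shares of $342,000: Wendel and Harun each take $342,000; Marisol's $342,000 share passes to Marisol's issue; Wren's $342,000 share passes to Wren's issue.
Marisol's share ($342,000) is divided into 3 shares of $114,000: Faisal and Tariq each take $114,000; Flora's $114,000 share passes to Flora's issue.
Flora's share ($114,000) is divided into 2 shares of $57,000: Henrik and Fenna each take $57,000.
Wren's share ($342,000) is divided into 2 shares of $171,000: Osric takes $171,000; Ilse's $171,000 share passes to Ilse's issue.
Ilse's share ($171,000) passes entirely to Mireille.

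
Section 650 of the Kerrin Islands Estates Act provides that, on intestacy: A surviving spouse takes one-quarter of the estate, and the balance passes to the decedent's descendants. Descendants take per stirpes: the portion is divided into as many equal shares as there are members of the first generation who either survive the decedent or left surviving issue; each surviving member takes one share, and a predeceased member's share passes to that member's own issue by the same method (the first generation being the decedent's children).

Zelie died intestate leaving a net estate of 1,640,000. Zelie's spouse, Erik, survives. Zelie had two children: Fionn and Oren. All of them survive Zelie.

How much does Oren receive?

Oren receives 615,000.

Erik takes one-quarter of 1,640,000 = 410,000. The remaining 1,230,000 passes to the descendants.
The descendants' portion (1,230,000) is divided into 2 shares of 615,000: Fionn and Oren each take 615,000.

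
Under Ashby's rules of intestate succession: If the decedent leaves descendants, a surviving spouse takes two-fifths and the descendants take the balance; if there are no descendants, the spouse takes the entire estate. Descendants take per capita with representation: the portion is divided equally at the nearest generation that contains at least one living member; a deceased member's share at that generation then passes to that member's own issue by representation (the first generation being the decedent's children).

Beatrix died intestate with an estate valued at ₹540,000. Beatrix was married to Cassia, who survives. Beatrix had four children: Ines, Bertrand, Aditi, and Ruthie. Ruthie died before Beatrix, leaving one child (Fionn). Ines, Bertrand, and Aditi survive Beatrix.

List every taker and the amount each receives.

Cassia takes two-fifths of ₹540,000 = ₹216,000. The remaining ₹324,000 passes to the descendants.
The descendants' portion (₹324,000) is divided into 4 shares of ₹81,000: Ines, Bertrand, and Aditi each take ₹81,000; Ruthie's ₹81,000 share passes to Ruthie's issue.
Ruthie's share (₹81,000) passes entirely to Fionn.

Cassia: ₹216,000; Ines: ₹81,000; Bertrand: ₹81,000; Aditi: ₹81,000; Fionn: ₹81,000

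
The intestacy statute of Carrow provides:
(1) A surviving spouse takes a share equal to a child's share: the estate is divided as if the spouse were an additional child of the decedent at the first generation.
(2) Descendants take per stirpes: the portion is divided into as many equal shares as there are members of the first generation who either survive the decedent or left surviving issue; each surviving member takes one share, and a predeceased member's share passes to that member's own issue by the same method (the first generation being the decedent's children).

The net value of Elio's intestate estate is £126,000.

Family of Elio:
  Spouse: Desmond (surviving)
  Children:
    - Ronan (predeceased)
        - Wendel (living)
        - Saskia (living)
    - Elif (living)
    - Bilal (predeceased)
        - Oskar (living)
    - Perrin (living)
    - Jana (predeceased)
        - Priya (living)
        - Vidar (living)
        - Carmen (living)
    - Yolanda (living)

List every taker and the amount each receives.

The spouse counts as an additional share at the children's level, so there are 7 primary shares of £18,000. Desmond takes one such share (£18,000).
The children's combined portion (£108,000) is divided into 6 shares of £18,000: Elif, Perrin, and Yolanda each take £18,000; Ronan's £18,000 share passes to Ronan's issue; Bilal's £18,000 share passes to Bilal's issue; Jana's £18,000 share passes to Jana's issue.
Ronan's share (£18,000) is divided into 2 shares of £9,000: Wendel and Saskia each take £9,000.
Bilal's share (£18,000) passes entirely to Oskar.
Jana's share (£18,000) is divided into 3 shares of £6,000: Priya, Vidar, and Carmen each take £6,000.

Desmond: £18,000; Wendel: £9,000; Saskia: £9,000; Elif: £18,000; Oskar: £18,000; Perrin: £18,000; Priya: £6,000; Vidar: £6,000; Carmen: £6,000; Yolanda: £18,000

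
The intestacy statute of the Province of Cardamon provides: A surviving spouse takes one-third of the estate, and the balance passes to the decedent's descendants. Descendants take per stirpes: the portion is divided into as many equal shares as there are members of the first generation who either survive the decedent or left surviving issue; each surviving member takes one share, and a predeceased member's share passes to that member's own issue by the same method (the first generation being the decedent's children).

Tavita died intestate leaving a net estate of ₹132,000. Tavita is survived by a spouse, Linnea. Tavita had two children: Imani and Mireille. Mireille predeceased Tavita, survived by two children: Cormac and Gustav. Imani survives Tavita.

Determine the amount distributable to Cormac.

Linnea takes one-third of ₹132,000 = ₹44,000. The remaining ₹88,000 passes to the descendants.
The descendants' portion (₹88,000) is divided into 2 shares of ₹44,000: Imani takes ₹44,000; Mireille's ₹44,000 share passes to Mireille's issue.
Mireille's share (₹44,000) is divided into 2 shares of ₹22,000: Cormac and Gustav each take ₹22,000.

Cormac receives ₹22,000.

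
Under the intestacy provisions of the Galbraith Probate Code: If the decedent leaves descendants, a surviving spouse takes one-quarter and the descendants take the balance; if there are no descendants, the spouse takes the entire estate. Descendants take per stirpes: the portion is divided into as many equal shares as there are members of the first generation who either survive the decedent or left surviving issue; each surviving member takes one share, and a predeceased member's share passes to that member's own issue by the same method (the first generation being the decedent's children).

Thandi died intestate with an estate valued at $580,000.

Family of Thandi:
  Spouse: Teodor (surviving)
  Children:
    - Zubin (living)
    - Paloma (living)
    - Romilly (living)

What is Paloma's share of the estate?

Paloma receives $145,000.

Teodor takes one-quarter of $580,000 = $145,000. The remaining $435,000 passes to the descendants.
The descendants' portion ($435,000) is divided into 3 shares of $145,000: Zubin, Paloma, and Romilly each take $145,000.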